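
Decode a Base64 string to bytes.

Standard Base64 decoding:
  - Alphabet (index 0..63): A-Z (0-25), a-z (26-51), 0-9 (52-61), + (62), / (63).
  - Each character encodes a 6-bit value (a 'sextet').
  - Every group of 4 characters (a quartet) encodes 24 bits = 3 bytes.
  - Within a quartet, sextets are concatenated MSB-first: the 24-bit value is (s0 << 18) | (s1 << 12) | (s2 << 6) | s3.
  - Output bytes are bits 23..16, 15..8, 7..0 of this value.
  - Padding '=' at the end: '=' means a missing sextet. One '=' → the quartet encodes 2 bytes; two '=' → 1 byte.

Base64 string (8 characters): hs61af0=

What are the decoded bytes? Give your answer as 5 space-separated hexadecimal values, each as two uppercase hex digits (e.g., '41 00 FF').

After char 0 ('h'=33): chars_in_quartet=1 acc=0x21 bytes_emitted=0
After char 1 ('s'=44): chars_in_quartet=2 acc=0x86C bytes_emitted=0
After char 2 ('6'=58): chars_in_quartet=3 acc=0x21B3A bytes_emitted=0
After char 3 ('1'=53): chars_in_quartet=4 acc=0x86CEB5 -> emit 86 CE B5, reset; bytes_emitted=3
After char 4 ('a'=26): chars_in_quartet=1 acc=0x1A bytes_emitted=3
After char 5 ('f'=31): chars_in_quartet=2 acc=0x69F bytes_emitted=3
After char 6 ('0'=52): chars_in_quartet=3 acc=0x1A7F4 bytes_emitted=3
Padding '=': partial quartet acc=0x1A7F4 -> emit 69 FD; bytes_emitted=5

Answer: 86 CE B5 69 FD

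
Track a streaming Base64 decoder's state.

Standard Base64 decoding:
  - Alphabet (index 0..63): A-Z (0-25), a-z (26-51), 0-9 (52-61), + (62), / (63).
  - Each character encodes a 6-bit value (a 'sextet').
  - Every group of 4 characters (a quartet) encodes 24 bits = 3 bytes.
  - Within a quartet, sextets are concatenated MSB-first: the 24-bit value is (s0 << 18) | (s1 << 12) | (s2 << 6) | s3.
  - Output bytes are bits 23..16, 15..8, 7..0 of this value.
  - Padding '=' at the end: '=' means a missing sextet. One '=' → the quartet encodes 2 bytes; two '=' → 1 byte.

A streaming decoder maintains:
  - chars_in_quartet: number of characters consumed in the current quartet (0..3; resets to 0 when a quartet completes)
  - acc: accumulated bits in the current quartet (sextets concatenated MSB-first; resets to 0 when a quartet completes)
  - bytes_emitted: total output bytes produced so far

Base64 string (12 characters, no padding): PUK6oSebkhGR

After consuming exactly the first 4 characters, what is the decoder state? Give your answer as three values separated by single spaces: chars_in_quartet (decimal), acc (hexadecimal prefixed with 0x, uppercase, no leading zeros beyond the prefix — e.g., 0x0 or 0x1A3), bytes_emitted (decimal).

Answer: 0 0x0 3

Derivation:
After char 0 ('P'=15): chars_in_quartet=1 acc=0xF bytes_emitted=0
After char 1 ('U'=20): chars_in_quartet=2 acc=0x3D4 bytes_emitted=0
After char 2 ('K'=10): chars_in_quartet=3 acc=0xF50A bytes_emitted=0
After char 3 ('6'=58): chars_in_quartet=4 acc=0x3D42BA -> emit 3D 42 BA, reset; bytes_emitted=3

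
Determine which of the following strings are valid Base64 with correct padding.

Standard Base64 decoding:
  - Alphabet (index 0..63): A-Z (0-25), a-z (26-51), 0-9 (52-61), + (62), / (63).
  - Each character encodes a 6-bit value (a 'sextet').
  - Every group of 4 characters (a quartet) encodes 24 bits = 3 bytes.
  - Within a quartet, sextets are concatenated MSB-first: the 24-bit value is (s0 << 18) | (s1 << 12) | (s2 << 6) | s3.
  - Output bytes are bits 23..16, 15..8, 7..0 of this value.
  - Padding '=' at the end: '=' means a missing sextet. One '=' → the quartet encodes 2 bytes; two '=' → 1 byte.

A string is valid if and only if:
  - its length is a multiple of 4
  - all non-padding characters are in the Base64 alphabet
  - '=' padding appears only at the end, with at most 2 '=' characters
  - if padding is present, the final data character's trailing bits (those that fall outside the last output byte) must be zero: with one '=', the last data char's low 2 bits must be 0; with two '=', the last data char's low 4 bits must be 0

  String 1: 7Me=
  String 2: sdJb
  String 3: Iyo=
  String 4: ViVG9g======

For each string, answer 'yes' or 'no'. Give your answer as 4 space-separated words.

Answer: no yes yes no

Derivation:
String 1: '7Me=' → invalid (bad trailing bits)
String 2: 'sdJb' → valid
String 3: 'Iyo=' → valid
String 4: 'ViVG9g======' → invalid (6 pad chars (max 2))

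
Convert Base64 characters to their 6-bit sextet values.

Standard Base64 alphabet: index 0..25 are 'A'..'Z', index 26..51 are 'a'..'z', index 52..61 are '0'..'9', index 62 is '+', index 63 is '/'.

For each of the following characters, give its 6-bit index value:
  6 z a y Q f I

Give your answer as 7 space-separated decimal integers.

Answer: 58 51 26 50 16 31 8

Derivation:
'6': 0..9 range, 52 + ord('6') − ord('0') = 58
'z': a..z range, 26 + ord('z') − ord('a') = 51
'a': a..z range, 26 + ord('a') − ord('a') = 26
'y': a..z range, 26 + ord('y') − ord('a') = 50
'Q': A..Z range, ord('Q') − ord('A') = 16
'f': a..z range, 26 + ord('f') − ord('a') = 31
'I': A..Z range, ord('I') − ord('A') = 8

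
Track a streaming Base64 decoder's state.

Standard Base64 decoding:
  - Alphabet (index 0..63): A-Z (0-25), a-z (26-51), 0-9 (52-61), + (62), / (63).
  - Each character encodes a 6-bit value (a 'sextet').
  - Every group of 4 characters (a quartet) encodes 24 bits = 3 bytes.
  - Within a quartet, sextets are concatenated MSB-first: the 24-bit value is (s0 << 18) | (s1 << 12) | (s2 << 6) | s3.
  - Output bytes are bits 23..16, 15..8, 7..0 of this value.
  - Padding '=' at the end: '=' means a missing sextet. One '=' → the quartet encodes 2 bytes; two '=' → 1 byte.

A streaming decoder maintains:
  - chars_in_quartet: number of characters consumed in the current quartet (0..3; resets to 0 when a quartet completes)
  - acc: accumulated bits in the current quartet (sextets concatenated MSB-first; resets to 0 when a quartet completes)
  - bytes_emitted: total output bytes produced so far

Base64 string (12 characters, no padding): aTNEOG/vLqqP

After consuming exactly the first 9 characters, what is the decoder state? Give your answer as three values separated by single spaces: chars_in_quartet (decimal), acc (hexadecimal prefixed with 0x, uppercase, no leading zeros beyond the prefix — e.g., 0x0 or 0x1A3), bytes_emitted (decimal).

Answer: 1 0xB 6

Derivation:
After char 0 ('a'=26): chars_in_quartet=1 acc=0x1A bytes_emitted=0
After char 1 ('T'=19): chars_in_quartet=2 acc=0x693 bytes_emitted=0
After char 2 ('N'=13): chars_in_quartet=3 acc=0x1A4CD bytes_emitted=0
After char 3 ('E'=4): chars_in_quartet=4 acc=0x693344 -> emit 69 33 44, reset; bytes_emitted=3
After char 4 ('O'=14): chars_in_quartet=1 acc=0xE bytes_emitted=3
After char 5 ('G'=6): chars_in_quartet=2 acc=0x386 bytes_emitted=3
After char 6 ('/'=63): chars_in_quartet=3 acc=0xE1BF bytes_emitted=3
After char 7 ('v'=47): chars_in_quartet=4 acc=0x386FEF -> emit 38 6F EF, reset; bytes_emitted=6
After char 8 ('L'=11): chars_in_quartet=1 acc=0xB bytes_emitted=6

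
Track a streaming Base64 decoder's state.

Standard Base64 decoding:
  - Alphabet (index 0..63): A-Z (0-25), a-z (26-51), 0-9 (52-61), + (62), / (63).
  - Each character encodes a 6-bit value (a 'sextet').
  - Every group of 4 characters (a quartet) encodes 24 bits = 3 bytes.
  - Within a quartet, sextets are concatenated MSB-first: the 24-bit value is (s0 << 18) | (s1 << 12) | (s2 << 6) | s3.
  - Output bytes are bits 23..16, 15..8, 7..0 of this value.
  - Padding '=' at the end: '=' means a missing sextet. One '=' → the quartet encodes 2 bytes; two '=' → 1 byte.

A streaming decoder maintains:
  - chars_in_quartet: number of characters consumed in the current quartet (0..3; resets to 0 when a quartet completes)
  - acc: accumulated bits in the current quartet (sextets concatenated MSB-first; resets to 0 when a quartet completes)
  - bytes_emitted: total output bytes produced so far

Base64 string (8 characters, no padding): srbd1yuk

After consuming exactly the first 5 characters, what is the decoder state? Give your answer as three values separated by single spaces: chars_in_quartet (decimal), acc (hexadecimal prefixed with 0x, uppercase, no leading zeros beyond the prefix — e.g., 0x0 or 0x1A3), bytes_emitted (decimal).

Answer: 1 0x35 3

Derivation:
After char 0 ('s'=44): chars_in_quartet=1 acc=0x2C bytes_emitted=0
After char 1 ('r'=43): chars_in_quartet=2 acc=0xB2B bytes_emitted=0
After char 2 ('b'=27): chars_in_quartet=3 acc=0x2CADB bytes_emitted=0
After char 3 ('d'=29): chars_in_quartet=4 acc=0xB2B6DD -> emit B2 B6 DD, reset; bytes_emitted=3
After char 4 ('1'=53): chars_in_quartet=1 acc=0x35 bytes_emitted=3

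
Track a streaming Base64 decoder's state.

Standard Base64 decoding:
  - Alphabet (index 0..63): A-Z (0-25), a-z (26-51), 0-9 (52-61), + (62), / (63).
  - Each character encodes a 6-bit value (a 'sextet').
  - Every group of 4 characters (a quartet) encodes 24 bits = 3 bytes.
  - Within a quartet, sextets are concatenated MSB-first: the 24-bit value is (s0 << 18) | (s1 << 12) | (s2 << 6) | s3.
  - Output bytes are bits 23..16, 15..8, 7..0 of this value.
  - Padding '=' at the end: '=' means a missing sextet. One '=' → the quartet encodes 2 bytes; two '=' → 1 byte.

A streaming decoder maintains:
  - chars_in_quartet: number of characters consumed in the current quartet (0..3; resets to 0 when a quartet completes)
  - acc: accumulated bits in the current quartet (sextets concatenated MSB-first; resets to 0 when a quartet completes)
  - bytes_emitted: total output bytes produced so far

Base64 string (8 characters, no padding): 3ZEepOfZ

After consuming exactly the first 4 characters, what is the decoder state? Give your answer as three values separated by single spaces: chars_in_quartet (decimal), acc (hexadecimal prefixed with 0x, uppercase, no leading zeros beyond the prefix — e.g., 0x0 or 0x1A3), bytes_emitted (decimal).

After char 0 ('3'=55): chars_in_quartet=1 acc=0x37 bytes_emitted=0
After char 1 ('Z'=25): chars_in_quartet=2 acc=0xDD9 bytes_emitted=0
After char 2 ('E'=4): chars_in_quartet=3 acc=0x37644 bytes_emitted=0
After char 3 ('e'=30): chars_in_quartet=4 acc=0xDD911E -> emit DD 91 1E, reset; bytes_emitted=3

Answer: 0 0x0 3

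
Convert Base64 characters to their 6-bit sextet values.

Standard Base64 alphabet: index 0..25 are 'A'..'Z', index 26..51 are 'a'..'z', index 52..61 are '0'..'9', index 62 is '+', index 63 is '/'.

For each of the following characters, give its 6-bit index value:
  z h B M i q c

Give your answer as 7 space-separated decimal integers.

'z': a..z range, 26 + ord('z') − ord('a') = 51
'h': a..z range, 26 + ord('h') − ord('a') = 33
'B': A..Z range, ord('B') − ord('A') = 1
'M': A..Z range, ord('M') − ord('A') = 12
'i': a..z range, 26 + ord('i') − ord('a') = 34
'q': a..z range, 26 + ord('q') − ord('a') = 42
'c': a..z range, 26 + ord('c') − ord('a') = 28

Answer: 51 33 1 12 34 42 28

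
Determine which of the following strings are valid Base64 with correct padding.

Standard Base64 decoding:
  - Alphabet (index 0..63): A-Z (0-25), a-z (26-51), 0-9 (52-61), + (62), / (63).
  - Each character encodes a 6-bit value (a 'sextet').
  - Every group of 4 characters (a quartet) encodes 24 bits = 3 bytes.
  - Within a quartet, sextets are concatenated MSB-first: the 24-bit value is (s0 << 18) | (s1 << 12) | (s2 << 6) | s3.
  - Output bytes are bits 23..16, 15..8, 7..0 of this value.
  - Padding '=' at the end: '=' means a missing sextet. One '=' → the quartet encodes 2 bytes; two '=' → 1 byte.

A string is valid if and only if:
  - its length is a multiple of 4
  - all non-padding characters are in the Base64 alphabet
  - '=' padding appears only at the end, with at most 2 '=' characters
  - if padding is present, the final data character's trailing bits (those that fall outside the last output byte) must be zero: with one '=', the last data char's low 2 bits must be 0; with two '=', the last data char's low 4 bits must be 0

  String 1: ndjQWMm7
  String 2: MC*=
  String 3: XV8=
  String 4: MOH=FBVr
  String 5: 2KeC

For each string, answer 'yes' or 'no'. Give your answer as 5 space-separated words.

String 1: 'ndjQWMm7' → valid
String 2: 'MC*=' → invalid (bad char(s): ['*'])
String 3: 'XV8=' → valid
String 4: 'MOH=FBVr' → invalid (bad char(s): ['=']; '=' in middle)
String 5: '2KeC' → valid

Answer: yes no yes no yes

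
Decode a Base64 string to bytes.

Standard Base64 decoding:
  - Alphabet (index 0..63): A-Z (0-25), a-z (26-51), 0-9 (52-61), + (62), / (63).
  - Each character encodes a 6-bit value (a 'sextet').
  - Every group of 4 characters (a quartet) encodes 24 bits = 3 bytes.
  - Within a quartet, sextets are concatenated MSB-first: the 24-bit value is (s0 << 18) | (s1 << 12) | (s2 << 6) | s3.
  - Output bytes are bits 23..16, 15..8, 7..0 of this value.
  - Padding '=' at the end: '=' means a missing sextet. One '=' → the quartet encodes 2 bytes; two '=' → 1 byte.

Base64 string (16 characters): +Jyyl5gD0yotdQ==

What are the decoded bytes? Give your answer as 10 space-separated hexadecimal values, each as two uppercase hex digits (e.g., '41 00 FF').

After char 0 ('+'=62): chars_in_quartet=1 acc=0x3E bytes_emitted=0
After char 1 ('J'=9): chars_in_quartet=2 acc=0xF89 bytes_emitted=0
After char 2 ('y'=50): chars_in_quartet=3 acc=0x3E272 bytes_emitted=0
After char 3 ('y'=50): chars_in_quartet=4 acc=0xF89CB2 -> emit F8 9C B2, reset; bytes_emitted=3
After char 4 ('l'=37): chars_in_quartet=1 acc=0x25 bytes_emitted=3
After char 5 ('5'=57): chars_in_quartet=2 acc=0x979 bytes_emitted=3
After char 6 ('g'=32): chars_in_quartet=3 acc=0x25E60 bytes_emitted=3
After char 7 ('D'=3): chars_in_quartet=4 acc=0x979803 -> emit 97 98 03, reset; bytes_emitted=6
After char 8 ('0'=52): chars_in_quartet=1 acc=0x34 bytes_emitted=6
After char 9 ('y'=50): chars_in_quartet=2 acc=0xD32 bytes_emitted=6
After char 10 ('o'=40): chars_in_quartet=3 acc=0x34CA8 bytes_emitted=6
After char 11 ('t'=45): chars_in_quartet=4 acc=0xD32A2D -> emit D3 2A 2D, reset; bytes_emitted=9
After char 12 ('d'=29): chars_in_quartet=1 acc=0x1D bytes_emitted=9
After char 13 ('Q'=16): chars_in_quartet=2 acc=0x750 bytes_emitted=9
Padding '==': partial quartet acc=0x750 -> emit 75; bytes_emitted=10

Answer: F8 9C B2 97 98 03 D3 2A 2D 75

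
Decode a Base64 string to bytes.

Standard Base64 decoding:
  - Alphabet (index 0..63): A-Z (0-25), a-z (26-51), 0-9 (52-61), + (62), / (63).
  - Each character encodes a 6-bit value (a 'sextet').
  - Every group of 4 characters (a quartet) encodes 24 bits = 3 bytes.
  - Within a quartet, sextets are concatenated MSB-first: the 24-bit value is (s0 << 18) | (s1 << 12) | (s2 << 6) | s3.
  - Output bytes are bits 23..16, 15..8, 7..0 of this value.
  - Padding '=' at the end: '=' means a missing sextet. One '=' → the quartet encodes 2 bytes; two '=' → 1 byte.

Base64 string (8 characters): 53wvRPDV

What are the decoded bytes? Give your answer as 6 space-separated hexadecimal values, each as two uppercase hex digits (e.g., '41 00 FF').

After char 0 ('5'=57): chars_in_quartet=1 acc=0x39 bytes_emitted=0
After char 1 ('3'=55): chars_in_quartet=2 acc=0xE77 bytes_emitted=0
After char 2 ('w'=48): chars_in_quartet=3 acc=0x39DF0 bytes_emitted=0
After char 3 ('v'=47): chars_in_quartet=4 acc=0xE77C2F -> emit E7 7C 2F, reset; bytes_emitted=3
After char 4 ('R'=17): chars_in_quartet=1 acc=0x11 bytes_emitted=3
After char 5 ('P'=15): chars_in_quartet=2 acc=0x44F bytes_emitted=3
After char 6 ('D'=3): chars_in_quartet=3 acc=0x113C3 bytes_emitted=3
After char 7 ('V'=21): chars_in_quartet=4 acc=0x44F0D5 -> emit 44 F0 D5, reset; bytes_emitted=6

Answer: E7 7C 2F 44 F0 D5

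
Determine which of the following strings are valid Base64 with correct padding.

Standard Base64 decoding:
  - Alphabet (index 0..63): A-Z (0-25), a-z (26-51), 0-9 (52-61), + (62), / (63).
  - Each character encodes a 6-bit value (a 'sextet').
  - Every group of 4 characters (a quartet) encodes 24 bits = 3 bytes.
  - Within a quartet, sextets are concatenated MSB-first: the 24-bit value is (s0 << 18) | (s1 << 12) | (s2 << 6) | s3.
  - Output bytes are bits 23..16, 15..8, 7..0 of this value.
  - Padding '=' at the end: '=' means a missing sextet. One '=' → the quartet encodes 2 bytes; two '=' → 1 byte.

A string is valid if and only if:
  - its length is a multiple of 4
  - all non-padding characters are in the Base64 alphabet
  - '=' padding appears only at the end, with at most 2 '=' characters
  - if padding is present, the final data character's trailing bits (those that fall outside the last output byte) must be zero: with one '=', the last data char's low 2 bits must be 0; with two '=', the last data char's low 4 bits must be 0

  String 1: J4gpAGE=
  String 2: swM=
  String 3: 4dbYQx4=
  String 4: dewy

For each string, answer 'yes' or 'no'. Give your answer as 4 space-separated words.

String 1: 'J4gpAGE=' → valid
String 2: 'swM=' → valid
String 3: '4dbYQx4=' → valid
String 4: 'dewy' → valid

Answer: yes yes yes yes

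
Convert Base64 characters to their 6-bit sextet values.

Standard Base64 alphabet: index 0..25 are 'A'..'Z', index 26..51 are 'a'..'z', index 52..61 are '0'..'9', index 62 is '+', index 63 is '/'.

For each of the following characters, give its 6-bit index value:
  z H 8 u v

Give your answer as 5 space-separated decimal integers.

'z': a..z range, 26 + ord('z') − ord('a') = 51
'H': A..Z range, ord('H') − ord('A') = 7
'8': 0..9 range, 52 + ord('8') − ord('0') = 60
'u': a..z range, 26 + ord('u') − ord('a') = 46
'v': a..z range, 26 + ord('v') − ord('a') = 47

Answer: 51 7 60 46 47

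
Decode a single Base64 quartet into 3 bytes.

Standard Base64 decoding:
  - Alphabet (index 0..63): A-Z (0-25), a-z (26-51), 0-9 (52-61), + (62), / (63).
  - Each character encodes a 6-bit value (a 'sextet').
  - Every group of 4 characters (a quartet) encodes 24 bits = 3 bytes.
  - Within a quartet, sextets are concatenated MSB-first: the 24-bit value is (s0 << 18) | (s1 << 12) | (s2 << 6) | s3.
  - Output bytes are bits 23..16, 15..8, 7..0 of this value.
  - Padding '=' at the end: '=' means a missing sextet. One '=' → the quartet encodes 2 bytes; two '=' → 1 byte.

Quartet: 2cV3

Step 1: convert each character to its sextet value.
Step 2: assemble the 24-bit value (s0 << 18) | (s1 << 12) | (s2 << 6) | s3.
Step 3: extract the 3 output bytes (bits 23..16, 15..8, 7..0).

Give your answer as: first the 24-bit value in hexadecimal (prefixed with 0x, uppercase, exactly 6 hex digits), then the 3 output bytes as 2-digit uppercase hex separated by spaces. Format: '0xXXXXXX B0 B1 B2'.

Sextets: 2=54, c=28, V=21, 3=55
24-bit: (54<<18) | (28<<12) | (21<<6) | 55
      = 0xD80000 | 0x01C000 | 0x000540 | 0x000037
      = 0xD9C577
Bytes: (v>>16)&0xFF=D9, (v>>8)&0xFF=C5, v&0xFF=77

Answer: 0xD9C577 D9 C5 77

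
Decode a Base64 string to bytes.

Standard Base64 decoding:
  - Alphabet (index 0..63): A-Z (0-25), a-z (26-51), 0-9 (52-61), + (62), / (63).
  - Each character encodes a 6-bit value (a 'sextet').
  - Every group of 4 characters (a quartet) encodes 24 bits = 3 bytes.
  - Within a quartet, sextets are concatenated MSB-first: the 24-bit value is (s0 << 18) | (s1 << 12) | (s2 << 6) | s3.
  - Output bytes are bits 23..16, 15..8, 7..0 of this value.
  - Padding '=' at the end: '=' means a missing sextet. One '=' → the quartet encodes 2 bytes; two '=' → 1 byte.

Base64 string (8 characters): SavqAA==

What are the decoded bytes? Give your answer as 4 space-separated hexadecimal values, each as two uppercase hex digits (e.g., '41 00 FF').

Answer: 49 AB EA 00

Derivation:
After char 0 ('S'=18): chars_in_quartet=1 acc=0x12 bytes_emitted=0
After char 1 ('a'=26): chars_in_quartet=2 acc=0x49A bytes_emitted=0
After char 2 ('v'=47): chars_in_quartet=3 acc=0x126AF bytes_emitted=0
After char 3 ('q'=42): chars_in_quartet=4 acc=0x49ABEA -> emit 49 AB EA, reset; bytes_emitted=3
After char 4 ('A'=0): chars_in_quartet=1 acc=0x0 bytes_emitted=3
After char 5 ('A'=0): chars_in_quartet=2 acc=0x0 bytes_emitted=3
Padding '==': partial quartet acc=0x0 -> emit 00; bytes_emitted=4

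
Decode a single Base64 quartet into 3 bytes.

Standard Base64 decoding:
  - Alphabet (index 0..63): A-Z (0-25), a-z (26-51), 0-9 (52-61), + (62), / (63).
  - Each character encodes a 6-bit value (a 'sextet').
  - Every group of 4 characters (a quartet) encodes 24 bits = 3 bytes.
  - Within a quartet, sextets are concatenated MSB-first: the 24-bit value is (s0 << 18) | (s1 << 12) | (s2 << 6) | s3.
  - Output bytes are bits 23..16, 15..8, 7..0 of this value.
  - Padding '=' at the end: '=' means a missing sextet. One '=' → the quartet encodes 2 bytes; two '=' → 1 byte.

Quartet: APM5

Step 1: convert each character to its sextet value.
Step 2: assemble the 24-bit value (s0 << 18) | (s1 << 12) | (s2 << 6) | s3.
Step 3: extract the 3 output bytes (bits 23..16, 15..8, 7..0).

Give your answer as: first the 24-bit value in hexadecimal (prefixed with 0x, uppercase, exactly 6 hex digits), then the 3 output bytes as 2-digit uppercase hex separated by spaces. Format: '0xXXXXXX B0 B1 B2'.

Sextets: A=0, P=15, M=12, 5=57
24-bit: (0<<18) | (15<<12) | (12<<6) | 57
      = 0x000000 | 0x00F000 | 0x000300 | 0x000039
      = 0x00F339
Bytes: (v>>16)&0xFF=00, (v>>8)&0xFF=F3, v&0xFF=39

Answer: 0x00F339 00 F3 39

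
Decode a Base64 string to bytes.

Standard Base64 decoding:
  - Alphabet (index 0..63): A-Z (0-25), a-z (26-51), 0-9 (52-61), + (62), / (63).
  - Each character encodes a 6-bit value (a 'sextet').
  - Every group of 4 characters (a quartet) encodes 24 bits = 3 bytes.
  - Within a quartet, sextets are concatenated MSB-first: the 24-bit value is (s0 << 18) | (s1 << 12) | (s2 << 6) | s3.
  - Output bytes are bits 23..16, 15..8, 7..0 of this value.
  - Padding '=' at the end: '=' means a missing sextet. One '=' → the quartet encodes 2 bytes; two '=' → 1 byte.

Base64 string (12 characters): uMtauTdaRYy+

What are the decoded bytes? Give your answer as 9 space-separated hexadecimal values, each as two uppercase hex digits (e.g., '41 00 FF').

After char 0 ('u'=46): chars_in_quartet=1 acc=0x2E bytes_emitted=0
After char 1 ('M'=12): chars_in_quartet=2 acc=0xB8C bytes_emitted=0
After char 2 ('t'=45): chars_in_quartet=3 acc=0x2E32D bytes_emitted=0
After char 3 ('a'=26): chars_in_quartet=4 acc=0xB8CB5A -> emit B8 CB 5A, reset; bytes_emitted=3
After char 4 ('u'=46): chars_in_quartet=1 acc=0x2E bytes_emitted=3
After char 5 ('T'=19): chars_in_quartet=2 acc=0xB93 bytes_emitted=3
After char 6 ('d'=29): chars_in_quartet=3 acc=0x2E4DD bytes_emitted=3
After char 7 ('a'=26): chars_in_quartet=4 acc=0xB9375A -> emit B9 37 5A, reset; bytes_emitted=6
After char 8 ('R'=17): chars_in_quartet=1 acc=0x11 bytes_emitted=6
After char 9 ('Y'=24): chars_in_quartet=2 acc=0x458 bytes_emitted=6
After char 10 ('y'=50): chars_in_quartet=3 acc=0x11632 bytes_emitted=6
After char 11 ('+'=62): chars_in_quartet=4 acc=0x458CBE -> emit 45 8C BE, reset; bytes_emitted=9

Answer: B8 CB 5A B9 37 5A 45 8C BE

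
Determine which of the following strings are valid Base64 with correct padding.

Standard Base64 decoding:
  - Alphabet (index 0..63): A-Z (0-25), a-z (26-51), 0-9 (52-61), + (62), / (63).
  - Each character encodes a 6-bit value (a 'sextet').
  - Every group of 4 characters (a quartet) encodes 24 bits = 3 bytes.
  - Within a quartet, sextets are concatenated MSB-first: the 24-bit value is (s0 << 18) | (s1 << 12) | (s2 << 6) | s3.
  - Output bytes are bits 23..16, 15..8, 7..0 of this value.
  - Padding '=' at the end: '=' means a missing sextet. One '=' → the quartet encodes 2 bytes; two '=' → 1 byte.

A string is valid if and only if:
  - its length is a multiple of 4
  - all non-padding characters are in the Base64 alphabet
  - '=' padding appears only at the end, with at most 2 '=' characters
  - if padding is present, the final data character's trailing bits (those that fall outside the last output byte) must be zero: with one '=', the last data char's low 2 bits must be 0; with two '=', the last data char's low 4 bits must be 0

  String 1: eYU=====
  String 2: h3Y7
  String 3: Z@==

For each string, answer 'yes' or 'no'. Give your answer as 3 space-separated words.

Answer: no yes no

Derivation:
String 1: 'eYU=====' → invalid (5 pad chars (max 2))
String 2: 'h3Y7' → valid
String 3: 'Z@==' → invalid (bad char(s): ['@'])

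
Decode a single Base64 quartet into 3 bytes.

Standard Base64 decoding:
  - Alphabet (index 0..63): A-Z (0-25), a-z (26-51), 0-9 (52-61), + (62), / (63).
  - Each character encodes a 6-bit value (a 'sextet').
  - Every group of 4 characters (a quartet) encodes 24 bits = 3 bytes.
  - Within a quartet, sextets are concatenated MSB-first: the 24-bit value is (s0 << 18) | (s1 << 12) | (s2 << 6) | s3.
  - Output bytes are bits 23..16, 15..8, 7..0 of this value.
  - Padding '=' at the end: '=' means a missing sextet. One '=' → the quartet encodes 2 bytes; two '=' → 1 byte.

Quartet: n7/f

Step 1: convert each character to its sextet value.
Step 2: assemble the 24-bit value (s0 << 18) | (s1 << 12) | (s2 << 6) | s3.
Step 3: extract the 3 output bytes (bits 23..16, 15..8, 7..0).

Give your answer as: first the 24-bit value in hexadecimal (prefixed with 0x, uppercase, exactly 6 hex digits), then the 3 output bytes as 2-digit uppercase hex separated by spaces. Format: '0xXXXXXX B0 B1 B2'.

Sextets: n=39, 7=59, /=63, f=31
24-bit: (39<<18) | (59<<12) | (63<<6) | 31
      = 0x9C0000 | 0x03B000 | 0x000FC0 | 0x00001F
      = 0x9FBFDF
Bytes: (v>>16)&0xFF=9F, (v>>8)&0xFF=BF, v&0xFF=DF

Answer: 0x9FBFDF 9F BF DF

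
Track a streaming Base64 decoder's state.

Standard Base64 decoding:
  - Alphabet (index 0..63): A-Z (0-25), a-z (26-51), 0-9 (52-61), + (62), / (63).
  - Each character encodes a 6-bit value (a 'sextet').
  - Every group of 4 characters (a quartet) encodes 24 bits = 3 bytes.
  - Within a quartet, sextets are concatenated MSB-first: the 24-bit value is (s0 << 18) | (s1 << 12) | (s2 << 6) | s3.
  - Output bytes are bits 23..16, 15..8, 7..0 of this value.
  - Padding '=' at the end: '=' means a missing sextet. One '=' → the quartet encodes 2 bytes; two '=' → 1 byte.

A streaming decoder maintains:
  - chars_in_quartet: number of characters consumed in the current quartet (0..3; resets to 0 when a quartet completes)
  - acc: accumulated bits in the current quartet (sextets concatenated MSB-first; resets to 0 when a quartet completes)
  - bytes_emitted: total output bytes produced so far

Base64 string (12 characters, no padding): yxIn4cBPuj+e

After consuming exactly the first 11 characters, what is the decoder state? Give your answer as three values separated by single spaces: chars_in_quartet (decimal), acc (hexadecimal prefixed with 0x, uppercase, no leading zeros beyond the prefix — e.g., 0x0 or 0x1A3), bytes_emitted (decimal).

After char 0 ('y'=50): chars_in_quartet=1 acc=0x32 bytes_emitted=0
After char 1 ('x'=49): chars_in_quartet=2 acc=0xCB1 bytes_emitted=0
After char 2 ('I'=8): chars_in_quartet=3 acc=0x32C48 bytes_emitted=0
After char 3 ('n'=39): chars_in_quartet=4 acc=0xCB1227 -> emit CB 12 27, reset; bytes_emitted=3
After char 4 ('4'=56): chars_in_quartet=1 acc=0x38 bytes_emitted=3
After char 5 ('c'=28): chars_in_quartet=2 acc=0xE1C bytes_emitted=3
After char 6 ('B'=1): chars_in_quartet=3 acc=0x38701 bytes_emitted=3
After char 7 ('P'=15): chars_in_quartet=4 acc=0xE1C04F -> emit E1 C0 4F, reset; bytes_emitted=6
After char 8 ('u'=46): chars_in_quartet=1 acc=0x2E bytes_emitted=6
After char 9 ('j'=35): chars_in_quartet=2 acc=0xBA3 bytes_emitted=6
After char 10 ('+'=62): chars_in_quartet=3 acc=0x2E8FE bytes_emitted=6

Answer: 3 0x2E8FE 6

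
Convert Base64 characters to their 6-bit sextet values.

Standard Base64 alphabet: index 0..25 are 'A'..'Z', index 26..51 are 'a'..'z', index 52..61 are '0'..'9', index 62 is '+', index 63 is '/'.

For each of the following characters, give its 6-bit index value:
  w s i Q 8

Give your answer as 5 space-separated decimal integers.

Answer: 48 44 34 16 60

Derivation:
'w': a..z range, 26 + ord('w') − ord('a') = 48
's': a..z range, 26 + ord('s') − ord('a') = 44
'i': a..z range, 26 + ord('i') − ord('a') = 34
'Q': A..Z range, ord('Q') − ord('A') = 16
'8': 0..9 range, 52 + ord('8') − ord('0') = 60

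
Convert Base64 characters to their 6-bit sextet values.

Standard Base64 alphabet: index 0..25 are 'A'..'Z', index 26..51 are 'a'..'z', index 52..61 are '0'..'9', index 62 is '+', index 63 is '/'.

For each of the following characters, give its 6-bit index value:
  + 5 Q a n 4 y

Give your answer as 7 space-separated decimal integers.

Answer: 62 57 16 26 39 56 50

Derivation:
'+': index 62
'5': 0..9 range, 52 + ord('5') − ord('0') = 57
'Q': A..Z range, ord('Q') − ord('A') = 16
'a': a..z range, 26 + ord('a') − ord('a') = 26
'n': a..z range, 26 + ord('n') − ord('a') = 39
'4': 0..9 range, 52 + ord('4') − ord('0') = 56
'y': a..z range, 26 + ord('y') − ord('a') = 50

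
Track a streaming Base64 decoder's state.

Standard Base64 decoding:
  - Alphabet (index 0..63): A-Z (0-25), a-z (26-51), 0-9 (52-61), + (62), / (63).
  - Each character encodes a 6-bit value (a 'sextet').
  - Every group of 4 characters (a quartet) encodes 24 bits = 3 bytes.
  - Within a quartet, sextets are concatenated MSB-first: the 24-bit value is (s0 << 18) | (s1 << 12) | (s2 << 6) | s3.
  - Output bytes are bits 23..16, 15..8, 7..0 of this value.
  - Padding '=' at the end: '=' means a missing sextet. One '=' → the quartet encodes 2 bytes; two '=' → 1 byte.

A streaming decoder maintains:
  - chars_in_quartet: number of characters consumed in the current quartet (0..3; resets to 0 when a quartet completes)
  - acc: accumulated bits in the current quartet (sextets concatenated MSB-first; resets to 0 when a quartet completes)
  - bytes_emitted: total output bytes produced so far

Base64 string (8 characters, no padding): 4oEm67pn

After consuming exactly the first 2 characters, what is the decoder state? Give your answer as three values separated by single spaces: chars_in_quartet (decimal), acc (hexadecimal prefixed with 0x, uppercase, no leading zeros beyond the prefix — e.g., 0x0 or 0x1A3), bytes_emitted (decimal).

After char 0 ('4'=56): chars_in_quartet=1 acc=0x38 bytes_emitted=0
After char 1 ('o'=40): chars_in_quartet=2 acc=0xE28 bytes_emitted=0

Answer: 2 0xE28 0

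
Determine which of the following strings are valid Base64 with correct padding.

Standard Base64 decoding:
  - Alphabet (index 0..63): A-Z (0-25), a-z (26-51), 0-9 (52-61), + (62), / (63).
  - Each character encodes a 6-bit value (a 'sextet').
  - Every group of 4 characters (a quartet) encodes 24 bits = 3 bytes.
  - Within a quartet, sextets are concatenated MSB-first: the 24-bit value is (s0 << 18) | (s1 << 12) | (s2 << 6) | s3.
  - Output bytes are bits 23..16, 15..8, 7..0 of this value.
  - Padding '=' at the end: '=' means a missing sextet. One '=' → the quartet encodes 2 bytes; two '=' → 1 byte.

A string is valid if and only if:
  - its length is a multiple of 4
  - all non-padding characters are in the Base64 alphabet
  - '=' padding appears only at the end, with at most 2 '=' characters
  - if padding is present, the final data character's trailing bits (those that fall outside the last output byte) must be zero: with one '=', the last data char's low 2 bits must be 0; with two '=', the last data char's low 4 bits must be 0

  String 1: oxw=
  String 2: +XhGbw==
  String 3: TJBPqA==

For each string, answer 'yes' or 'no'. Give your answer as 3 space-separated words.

String 1: 'oxw=' → valid
String 2: '+XhGbw==' → valid
String 3: 'TJBPqA==' → valid

Answer: yes yes yes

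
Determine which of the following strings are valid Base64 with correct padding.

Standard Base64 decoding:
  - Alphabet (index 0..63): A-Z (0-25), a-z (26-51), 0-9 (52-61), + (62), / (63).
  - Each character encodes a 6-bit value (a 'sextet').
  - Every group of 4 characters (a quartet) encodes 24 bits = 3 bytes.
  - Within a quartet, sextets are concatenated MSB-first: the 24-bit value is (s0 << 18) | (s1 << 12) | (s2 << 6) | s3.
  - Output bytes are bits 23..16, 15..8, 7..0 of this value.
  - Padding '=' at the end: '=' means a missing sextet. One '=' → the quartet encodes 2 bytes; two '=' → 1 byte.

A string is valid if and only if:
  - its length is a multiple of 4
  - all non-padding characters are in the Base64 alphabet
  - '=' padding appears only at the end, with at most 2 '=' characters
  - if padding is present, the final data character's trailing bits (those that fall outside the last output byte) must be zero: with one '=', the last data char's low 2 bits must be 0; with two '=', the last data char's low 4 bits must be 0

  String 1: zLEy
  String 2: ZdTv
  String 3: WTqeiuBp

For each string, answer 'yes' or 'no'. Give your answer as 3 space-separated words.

Answer: yes yes yes

Derivation:
String 1: 'zLEy' → valid
String 2: 'ZdTv' → valid
String 3: 'WTqeiuBp' → valid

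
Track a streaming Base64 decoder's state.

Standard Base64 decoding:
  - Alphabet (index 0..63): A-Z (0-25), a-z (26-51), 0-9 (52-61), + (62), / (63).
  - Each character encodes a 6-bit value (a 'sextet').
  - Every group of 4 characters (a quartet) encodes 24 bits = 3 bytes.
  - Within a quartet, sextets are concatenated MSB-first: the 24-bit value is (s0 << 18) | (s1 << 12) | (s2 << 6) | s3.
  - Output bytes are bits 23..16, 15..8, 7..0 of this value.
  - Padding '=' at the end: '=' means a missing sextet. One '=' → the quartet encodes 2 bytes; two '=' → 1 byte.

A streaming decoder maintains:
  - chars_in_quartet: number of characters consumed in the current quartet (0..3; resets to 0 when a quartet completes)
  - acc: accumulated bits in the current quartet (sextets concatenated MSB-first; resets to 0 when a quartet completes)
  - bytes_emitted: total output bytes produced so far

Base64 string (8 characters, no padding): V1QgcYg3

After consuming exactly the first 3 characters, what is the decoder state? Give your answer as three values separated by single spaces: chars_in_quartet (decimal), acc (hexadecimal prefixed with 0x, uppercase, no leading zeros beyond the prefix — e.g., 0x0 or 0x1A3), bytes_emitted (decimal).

Answer: 3 0x15D50 0

Derivation:
After char 0 ('V'=21): chars_in_quartet=1 acc=0x15 bytes_emitted=0
After char 1 ('1'=53): chars_in_quartet=2 acc=0x575 bytes_emitted=0
After char 2 ('Q'=16): chars_in_quartet=3 acc=0x15D50 bytes_emitted=0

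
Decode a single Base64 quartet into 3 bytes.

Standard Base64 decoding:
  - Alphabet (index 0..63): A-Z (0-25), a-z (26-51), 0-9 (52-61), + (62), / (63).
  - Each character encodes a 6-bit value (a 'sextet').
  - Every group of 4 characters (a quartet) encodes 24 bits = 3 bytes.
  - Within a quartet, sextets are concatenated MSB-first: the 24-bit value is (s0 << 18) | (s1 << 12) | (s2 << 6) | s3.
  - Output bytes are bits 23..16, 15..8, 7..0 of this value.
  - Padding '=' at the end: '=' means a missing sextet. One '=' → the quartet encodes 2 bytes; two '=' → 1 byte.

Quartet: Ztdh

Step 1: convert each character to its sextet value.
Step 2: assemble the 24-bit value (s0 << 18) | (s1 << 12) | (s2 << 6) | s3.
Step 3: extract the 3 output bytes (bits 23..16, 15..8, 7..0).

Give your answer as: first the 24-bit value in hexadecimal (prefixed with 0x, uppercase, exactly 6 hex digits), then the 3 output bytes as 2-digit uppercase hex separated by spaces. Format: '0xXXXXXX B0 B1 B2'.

Answer: 0x66D761 66 D7 61

Derivation:
Sextets: Z=25, t=45, d=29, h=33
24-bit: (25<<18) | (45<<12) | (29<<6) | 33
      = 0x640000 | 0x02D000 | 0x000740 | 0x000021
      = 0x66D761
Bytes: (v>>16)&0xFF=66, (v>>8)&0xFF=D7, v&0xFF=61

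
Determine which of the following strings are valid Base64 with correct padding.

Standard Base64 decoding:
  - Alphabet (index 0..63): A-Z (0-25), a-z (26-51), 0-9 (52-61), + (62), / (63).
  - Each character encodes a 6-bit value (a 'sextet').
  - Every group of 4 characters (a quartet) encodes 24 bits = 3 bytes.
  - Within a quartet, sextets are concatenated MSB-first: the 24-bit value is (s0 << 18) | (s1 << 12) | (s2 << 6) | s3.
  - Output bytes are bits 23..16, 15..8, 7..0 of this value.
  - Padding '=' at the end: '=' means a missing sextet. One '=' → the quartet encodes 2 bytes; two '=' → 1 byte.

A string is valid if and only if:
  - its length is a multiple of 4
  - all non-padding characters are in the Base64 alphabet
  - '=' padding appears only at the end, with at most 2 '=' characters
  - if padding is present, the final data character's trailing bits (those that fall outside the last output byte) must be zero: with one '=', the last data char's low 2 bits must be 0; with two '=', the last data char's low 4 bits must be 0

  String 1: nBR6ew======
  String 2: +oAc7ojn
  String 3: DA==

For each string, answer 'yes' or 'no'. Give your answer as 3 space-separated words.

Answer: no yes yes

Derivation:
String 1: 'nBR6ew======' → invalid (6 pad chars (max 2))
String 2: '+oAc7ojn' → valid
String 3: 'DA==' → valid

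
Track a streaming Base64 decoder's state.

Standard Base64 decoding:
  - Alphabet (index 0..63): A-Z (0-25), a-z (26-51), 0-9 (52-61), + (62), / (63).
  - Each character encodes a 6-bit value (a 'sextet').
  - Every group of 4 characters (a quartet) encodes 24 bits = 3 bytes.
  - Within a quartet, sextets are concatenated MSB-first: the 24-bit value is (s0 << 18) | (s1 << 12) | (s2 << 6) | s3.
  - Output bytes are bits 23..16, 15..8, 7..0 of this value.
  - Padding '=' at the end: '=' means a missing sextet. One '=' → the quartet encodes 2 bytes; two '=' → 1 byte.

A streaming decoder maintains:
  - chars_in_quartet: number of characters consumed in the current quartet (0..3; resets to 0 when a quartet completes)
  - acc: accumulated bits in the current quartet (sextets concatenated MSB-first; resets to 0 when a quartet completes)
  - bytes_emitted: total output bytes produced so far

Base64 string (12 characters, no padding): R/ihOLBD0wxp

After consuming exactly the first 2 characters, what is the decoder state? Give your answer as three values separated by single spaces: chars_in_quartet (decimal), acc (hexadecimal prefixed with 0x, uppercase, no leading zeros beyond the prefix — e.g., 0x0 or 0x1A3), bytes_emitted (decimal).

After char 0 ('R'=17): chars_in_quartet=1 acc=0x11 bytes_emitted=0
After char 1 ('/'=63): chars_in_quartet=2 acc=0x47F bytes_emitted=0

Answer: 2 0x47F 0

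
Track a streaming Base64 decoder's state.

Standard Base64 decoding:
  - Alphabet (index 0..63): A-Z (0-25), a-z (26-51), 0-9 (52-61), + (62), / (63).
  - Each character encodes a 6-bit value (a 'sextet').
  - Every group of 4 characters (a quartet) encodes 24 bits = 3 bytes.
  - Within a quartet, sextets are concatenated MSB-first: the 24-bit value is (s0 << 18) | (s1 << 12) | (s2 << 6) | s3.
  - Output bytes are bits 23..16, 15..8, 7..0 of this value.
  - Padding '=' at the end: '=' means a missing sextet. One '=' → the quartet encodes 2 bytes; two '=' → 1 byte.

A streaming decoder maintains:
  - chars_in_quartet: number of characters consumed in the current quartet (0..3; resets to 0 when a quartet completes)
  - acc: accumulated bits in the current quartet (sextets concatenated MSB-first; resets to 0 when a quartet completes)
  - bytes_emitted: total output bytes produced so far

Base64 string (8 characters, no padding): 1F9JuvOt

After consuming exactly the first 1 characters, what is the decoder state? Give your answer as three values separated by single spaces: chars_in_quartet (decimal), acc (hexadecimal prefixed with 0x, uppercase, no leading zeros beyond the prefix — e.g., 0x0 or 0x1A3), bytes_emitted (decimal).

After char 0 ('1'=53): chars_in_quartet=1 acc=0x35 bytes_emitted=0

Answer: 1 0x35 0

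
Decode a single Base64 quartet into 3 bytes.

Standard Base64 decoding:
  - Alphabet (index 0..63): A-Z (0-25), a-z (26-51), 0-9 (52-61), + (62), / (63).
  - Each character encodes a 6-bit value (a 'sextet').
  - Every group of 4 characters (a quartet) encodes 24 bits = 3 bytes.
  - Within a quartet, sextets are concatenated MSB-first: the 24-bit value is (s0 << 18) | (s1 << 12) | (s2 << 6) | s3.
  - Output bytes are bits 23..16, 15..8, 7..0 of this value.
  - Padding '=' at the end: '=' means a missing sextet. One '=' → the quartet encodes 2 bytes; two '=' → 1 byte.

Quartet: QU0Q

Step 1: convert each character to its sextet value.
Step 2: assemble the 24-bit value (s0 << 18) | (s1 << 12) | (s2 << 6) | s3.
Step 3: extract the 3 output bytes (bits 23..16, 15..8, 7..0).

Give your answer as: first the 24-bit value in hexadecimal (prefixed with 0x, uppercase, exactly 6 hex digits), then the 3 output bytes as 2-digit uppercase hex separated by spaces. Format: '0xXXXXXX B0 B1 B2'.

Sextets: Q=16, U=20, 0=52, Q=16
24-bit: (16<<18) | (20<<12) | (52<<6) | 16
      = 0x400000 | 0x014000 | 0x000D00 | 0x000010
      = 0x414D10
Bytes: (v>>16)&0xFF=41, (v>>8)&0xFF=4D, v&0xFF=10

Answer: 0x414D10 41 4D 10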